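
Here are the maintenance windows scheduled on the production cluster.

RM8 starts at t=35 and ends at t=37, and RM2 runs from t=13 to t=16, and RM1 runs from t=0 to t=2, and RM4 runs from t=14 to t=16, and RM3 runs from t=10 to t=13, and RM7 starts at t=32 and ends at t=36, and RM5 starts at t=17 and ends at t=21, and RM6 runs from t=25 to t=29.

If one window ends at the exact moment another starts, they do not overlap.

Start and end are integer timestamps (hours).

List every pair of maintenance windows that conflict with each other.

RM2 & RM4, RM7 & RM8

Sorted by start: RM1, RM3, RM2, RM4, RM5, RM6, RM7, RM8.
RM3 starts after RM1 ends; RM1 is clear from here.
RM2 starts exactly when RM3 ends (back-to-back, no overlap); RM3 is clear from here.
RM4 starts before RM2 ends → RM2 and RM4 overlap.
RM5 starts after RM2 ends; RM2 is clear from here.
RM5 starts after RM4 ends; RM4 is clear from here.
RM6 starts after RM5 ends; RM5 is clear from here.
RM7 starts after RM6 ends; RM6 is clear from here.
RM8 starts before RM7 ends → RM7 and RM8 overlap.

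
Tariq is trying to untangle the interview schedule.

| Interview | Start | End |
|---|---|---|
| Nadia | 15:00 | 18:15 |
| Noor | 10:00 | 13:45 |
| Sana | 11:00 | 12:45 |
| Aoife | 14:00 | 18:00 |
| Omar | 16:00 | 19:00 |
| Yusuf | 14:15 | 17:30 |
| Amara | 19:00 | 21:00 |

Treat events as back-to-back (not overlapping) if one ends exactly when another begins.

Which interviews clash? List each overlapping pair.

Aoife & Nadia, Aoife & Omar, Aoife & Yusuf, Nadia & Omar, Nadia & Yusuf, Noor & Sana, Omar & Yusuf

Sorted by start: Noor, Sana, Aoife, Yusuf, Nadia, Omar, Amara.
Sana starts before Noor ends → Noor and Sana overlap.
Aoife starts after Noor ends, so Noor has no further overlaps.
Aoife starts after Sana ends, so Sana has no further overlaps.
Yusuf starts before Aoife ends → Aoife and Yusuf overlap.
Nadia starts before Aoife ends → Aoife and Nadia overlap.
Omar starts before Aoife ends → Aoife and Omar overlap.
Amara starts after Aoife ends.
Nadia starts before Yusuf ends → Yusuf and Nadia overlap.
Omar starts before Yusuf ends → Yusuf and Omar overlap.
Amara starts after Yusuf ends.
Omar starts before Nadia ends → Nadia and Omar overlap.
Amara starts after Nadia ends.
Amara starts exactly when Omar ends (back-to-back, no overlap).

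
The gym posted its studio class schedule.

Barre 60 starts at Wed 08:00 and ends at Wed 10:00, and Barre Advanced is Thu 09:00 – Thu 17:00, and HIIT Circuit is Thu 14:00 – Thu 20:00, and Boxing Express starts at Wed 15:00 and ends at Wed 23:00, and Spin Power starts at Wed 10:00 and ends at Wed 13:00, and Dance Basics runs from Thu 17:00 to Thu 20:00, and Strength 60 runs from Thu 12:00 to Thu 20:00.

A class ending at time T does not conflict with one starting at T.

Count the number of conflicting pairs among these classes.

Sorted by start: Barre 60, Spin Power, Boxing Express, Barre Advanced, Strength 60, HIIT Circuit, Dance Basics.
Spin Power starts exactly when Barre 60 ends (back-to-back, no overlap); Barre 60 is clear from here.
Boxing Express starts after Spin Power ends; Spin Power is clear from here.
Barre Advanced starts after Boxing Express ends; Boxing Express is clear from here.
Strength 60 starts before Barre Advanced ends → Barre Advanced and Strength 60 overlap.
HIIT Circuit starts before Barre Advanced ends → Barre Advanced and HIIT Circuit overlap.
Dance Basics starts exactly when Barre Advanced ends (back-to-back, no overlap).
HIIT Circuit starts before Strength 60 ends → Strength 60 and HIIT Circuit overlap.
Dance Basics starts before Strength 60 ends → Strength 60 and Dance Basics overlap.
Dance Basics starts before HIIT Circuit ends → HIIT Circuit and Dance Basics overlap.
Overlapping pairs: Barre Advanced & HIIT Circuit, Barre Advanced & Strength 60, Dance Basics & HIIT Circuit, Dance Basics & Strength 60, HIIT Circuit & Strength 60 — 5 in total.

5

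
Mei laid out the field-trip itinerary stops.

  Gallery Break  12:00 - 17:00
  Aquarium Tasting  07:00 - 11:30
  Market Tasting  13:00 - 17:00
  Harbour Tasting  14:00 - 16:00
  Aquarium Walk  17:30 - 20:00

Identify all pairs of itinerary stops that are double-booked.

Gallery Break & Harbour Tasting, Gallery Break & Market Tasting, Harbour Tasting & Market Tasting

Sorted by start: Aquarium Tasting, Gallery Break, Market Tasting, Harbour Tasting, Aquarium Walk.
Gallery Break starts after Aquarium Tasting ends, so Aquarium Tasting has no further overlaps.
Market Tasting starts before Gallery Break ends → Gallery Break and Market Tasting overlap.
Harbour Tasting starts before Gallery Break ends → Gallery Break and Harbour Tasting overlap.
Aquarium Walk starts after Gallery Break ends.
Harbour Tasting starts before Market Tasting ends → Market Tasting and Harbour Tasting overlap.
Aquarium Walk starts after Market Tasting ends.
Aquarium Walk starts after Harbour Tasting ends.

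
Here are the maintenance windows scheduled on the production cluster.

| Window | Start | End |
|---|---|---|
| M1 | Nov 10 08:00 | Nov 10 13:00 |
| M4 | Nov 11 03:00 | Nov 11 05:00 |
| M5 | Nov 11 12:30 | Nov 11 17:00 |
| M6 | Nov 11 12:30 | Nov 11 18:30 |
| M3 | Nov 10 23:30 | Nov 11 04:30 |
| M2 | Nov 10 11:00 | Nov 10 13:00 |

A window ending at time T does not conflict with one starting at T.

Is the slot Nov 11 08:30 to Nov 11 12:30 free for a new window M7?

M1: ends Nov 10 13:00 at or before M7 starts Nov 11 08:30 → clear.
M2: ends Nov 10 13:00 at or before M7 starts Nov 11 08:30 → clear.
M3: ends Nov 11 04:30 at or before M7 starts Nov 11 08:30 → clear.
M4: ends Nov 11 05:00 at or before M7 starts Nov 11 08:30 → clear.
M5: starts Nov 11 12:30 at or after M7 ends Nov 11 12:30 → clear.
M6: starts Nov 11 12:30 at or after M7 ends Nov 11 12:30 → clear.

Yes — the slot is free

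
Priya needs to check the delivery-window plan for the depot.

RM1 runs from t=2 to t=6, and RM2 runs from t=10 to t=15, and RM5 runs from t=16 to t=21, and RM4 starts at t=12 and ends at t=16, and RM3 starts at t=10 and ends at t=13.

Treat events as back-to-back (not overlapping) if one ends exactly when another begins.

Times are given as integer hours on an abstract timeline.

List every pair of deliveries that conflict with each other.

RM2 & RM3, RM2 & RM4, RM3 & RM4

Sorted by start: RM1, RM2, RM3, RM4, RM5.
RM2 starts after RM1 ends — done with RM1.
RM3 starts before RM2 ends → RM2 and RM3 overlap.
RM4 starts before RM2 ends → RM2 and RM4 overlap.
RM5 starts after RM2 ends.
RM4 starts before RM3 ends → RM3 and RM4 overlap.
RM5 starts after RM3 ends.
RM5 starts exactly when RM4 ends (back-to-back, no overlap).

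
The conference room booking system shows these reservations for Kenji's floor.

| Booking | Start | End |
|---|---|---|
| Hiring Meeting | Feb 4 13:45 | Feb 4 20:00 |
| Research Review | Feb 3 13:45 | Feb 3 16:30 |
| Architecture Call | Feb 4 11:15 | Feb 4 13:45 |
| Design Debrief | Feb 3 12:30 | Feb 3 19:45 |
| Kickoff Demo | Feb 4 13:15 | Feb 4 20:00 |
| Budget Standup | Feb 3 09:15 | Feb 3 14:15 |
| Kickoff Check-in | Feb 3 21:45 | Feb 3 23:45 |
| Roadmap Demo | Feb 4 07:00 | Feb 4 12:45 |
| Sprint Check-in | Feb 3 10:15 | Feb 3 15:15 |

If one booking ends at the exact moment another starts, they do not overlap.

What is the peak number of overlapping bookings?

Sweep the timeline, counting +1 at each start and −1 at each end (ends before starts at a tie):
Feb 3 09:15 start Budget Standup → 1
Feb 3 10:15 start Sprint Check-in → 2
Feb 3 12:30 start Design Debrief → 3
Feb 3 13:45 start Research Review → 4
Feb 3 14:15 end Budget Standup → 3
Feb 3 15:15 end Sprint Check-in → 2
Feb 3 16:30 end Research Review → 1
Feb 3 19:45 end Design Debrief → 0
Feb 3 21:45 start Kickoff Check-in → 1
Feb 3 23:45 end Kickoff Check-in → 0
Feb 4 07:00 start Roadmap Demo → 1
Feb 4 11:15 start Architecture Call → 2
Feb 4 12:45 end Roadmap Demo → 1
Feb 4 13:15 start Kickoff Demo → 2
Feb 4 13:45 end Architecture Call → 1
Feb 4 13:45 start Hiring Meeting → 2
Feb 4 20:00 end Hiring Meeting → 1
Feb 4 20:00 end Kickoff Demo → 0
Peak is 4, at Feb 3 13:45 (Budget Standup, Design Debrief, Research Review, Sprint Check-in).

4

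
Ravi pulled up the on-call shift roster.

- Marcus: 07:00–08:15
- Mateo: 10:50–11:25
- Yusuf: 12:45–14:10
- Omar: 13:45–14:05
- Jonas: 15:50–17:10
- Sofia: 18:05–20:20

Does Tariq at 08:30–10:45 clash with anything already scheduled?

No — it doesn't clash with anything

Marcus: ends 08:15 at or before Tariq starts 08:30 → clear.
Mateo: starts 10:50 at or after Tariq ends 10:45 → clear.
Yusuf: starts 12:45 at or after Tariq ends 10:45 → clear.
Omar: starts 13:45 at or after Tariq ends 10:45 → clear.
Jonas: starts 15:50 at or after Tariq ends 10:45 → clear.
Sofia: starts 18:05 at or after Tariq ends 10:45 → clear.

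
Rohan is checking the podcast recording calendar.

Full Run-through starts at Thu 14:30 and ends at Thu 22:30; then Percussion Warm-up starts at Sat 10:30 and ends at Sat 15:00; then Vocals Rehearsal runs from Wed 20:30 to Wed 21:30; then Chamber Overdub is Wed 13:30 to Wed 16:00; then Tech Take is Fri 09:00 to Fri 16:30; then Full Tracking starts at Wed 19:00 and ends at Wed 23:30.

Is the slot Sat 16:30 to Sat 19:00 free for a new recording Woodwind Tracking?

Chamber Overdub: ends Wed 16:00 at or before Woodwind Tracking starts Sat 16:30 → clear.
Full Tracking: ends Wed 23:30 at or before Woodwind Tracking starts Sat 16:30 → clear.
Vocals Rehearsal: ends Wed 21:30 at or before Woodwind Tracking starts Sat 16:30 → clear.
Full Run-through: ends Thu 22:30 at or before Woodwind Tracking starts Sat 16:30 → clear.
Tech Take: ends Fri 16:30 at or before Woodwind Tracking starts Sat 16:30 → clear.
Percussion Warm-up: ends Sat 15:00 at or before Woodwind Tracking starts Sat 16:30 → clear.

Yes — the slot is free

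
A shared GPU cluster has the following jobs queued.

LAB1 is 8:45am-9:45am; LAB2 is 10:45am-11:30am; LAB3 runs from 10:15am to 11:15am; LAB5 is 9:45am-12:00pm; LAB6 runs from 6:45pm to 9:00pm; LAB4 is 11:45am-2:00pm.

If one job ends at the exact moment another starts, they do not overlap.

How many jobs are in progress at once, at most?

3

Sort all start/end points and keep a running count:
8:45am start LAB1 → 1
9:45am end LAB1 → 0
9:45am start LAB5 → 1
10:15am start LAB3 → 2
10:45am start LAB2 → 3
11:15am end LAB3 → 2
11:30am end LAB2 → 1
11:45am start LAB4 → 2
12:00pm end LAB5 → 1
2:00pm end LAB4 → 0
6:45pm start LAB6 → 1
9:00pm end LAB6 → 0
Peak is 3, at 10:45am (LAB2, LAB3, LAB5).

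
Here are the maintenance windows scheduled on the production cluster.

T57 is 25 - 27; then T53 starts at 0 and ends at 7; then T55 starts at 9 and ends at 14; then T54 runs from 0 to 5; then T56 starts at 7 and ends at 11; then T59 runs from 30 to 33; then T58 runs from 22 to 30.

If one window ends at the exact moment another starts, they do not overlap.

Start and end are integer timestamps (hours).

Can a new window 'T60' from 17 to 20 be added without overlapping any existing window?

Yes — the slot is free

T53: ends 7 at or before T60 starts 17 → clear.
T54: ends 5 at or before T60 starts 17 → clear.
T56: ends 11 at or before T60 starts 17 → clear.
T55: ends 14 at or before T60 starts 17 → clear.
T58: starts 22 at or after T60 ends 20 → clear.
T57: starts 25 at or after T60 ends 20 → clear.
T59: starts 30 at or after T60 ends 20 → clear.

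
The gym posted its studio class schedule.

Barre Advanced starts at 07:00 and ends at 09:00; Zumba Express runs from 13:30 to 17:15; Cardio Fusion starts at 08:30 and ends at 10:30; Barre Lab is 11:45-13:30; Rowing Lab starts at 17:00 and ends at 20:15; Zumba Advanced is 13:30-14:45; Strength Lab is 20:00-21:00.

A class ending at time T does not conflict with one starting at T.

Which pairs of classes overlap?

Barre Advanced & Cardio Fusion, Rowing Lab & Strength Lab, Rowing Lab & Zumba Express, Zumba Advanced & Zumba Express

Two intervals overlap when each starts before the other ends.
Sorted by start: Barre Advanced, Cardio Fusion, Barre Lab, Zumba Express, Zumba Advanced, Rowing Lab, Strength Lab.
Cardio Fusion starts before Barre Advanced ends → Barre Advanced and Cardio Fusion overlap.
Barre Lab starts after Barre Advanced ends — done with Barre Advanced.
Barre Lab starts after Cardio Fusion ends — done with Cardio Fusion.
Zumba Express starts exactly when Barre Lab ends (back-to-back, no overlap) — done with Barre Lab.
Zumba Advanced starts before Zumba Express ends → Zumba Express and Zumba Advanced overlap.
Rowing Lab starts before Zumba Express ends → Zumba Express and Rowing Lab overlap.
Strength Lab starts after Zumba Express ends.
Rowing Lab starts after Zumba Advanced ends — done with Zumba Advanced.
Strength Lab starts before Rowing Lab ends → Rowing Lab and Strength Lab overlap.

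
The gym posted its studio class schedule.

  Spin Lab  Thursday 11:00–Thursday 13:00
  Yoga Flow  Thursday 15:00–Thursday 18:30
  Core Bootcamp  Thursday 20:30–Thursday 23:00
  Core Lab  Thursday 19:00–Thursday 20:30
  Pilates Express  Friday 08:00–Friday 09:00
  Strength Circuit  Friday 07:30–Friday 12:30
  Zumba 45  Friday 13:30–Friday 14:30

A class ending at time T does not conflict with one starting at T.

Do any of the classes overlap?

Sorted by start: Spin Lab, Yoga Flow, Core Lab, Core Bootcamp, Strength Circuit, Pilates Express, Zumba 45.
Yoga Flow starts after Spin Lab ends — done with Spin Lab.
Core Lab starts after Yoga Flow ends — done with Yoga Flow.
Core Bootcamp starts exactly when Core Lab ends (back-to-back, no overlap) — done with Core Lab.
Strength Circuit starts after Core Bootcamp ends — done with Core Bootcamp.
Pilates Express starts before Strength Circuit ends → Strength Circuit and Pilates Express overlap.
That's a conflict, so the schedule is not conflict-free.

Yes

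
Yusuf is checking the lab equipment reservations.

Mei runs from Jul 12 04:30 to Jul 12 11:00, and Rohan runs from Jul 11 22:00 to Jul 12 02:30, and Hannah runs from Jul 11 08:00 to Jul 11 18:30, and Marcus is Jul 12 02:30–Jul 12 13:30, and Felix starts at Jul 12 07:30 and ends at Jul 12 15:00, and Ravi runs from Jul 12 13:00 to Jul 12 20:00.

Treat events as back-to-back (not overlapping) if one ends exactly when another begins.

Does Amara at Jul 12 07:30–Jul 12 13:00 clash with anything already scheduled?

Hannah: ends Jul 11 18:30 at or before Amara starts Jul 12 07:30 → clear.
Rohan: ends Jul 12 02:30 at or before Amara starts Jul 12 07:30 → clear.
Marcus: starts Jul 12 02:30 before Amara ends Jul 12 13:00, and ends Jul 12 13:30 after Amara starts Jul 12 07:30 → overlap.
Mei: starts Jul 12 04:30 before Amara ends Jul 12 13:00, and ends Jul 12 11:00 after Amara starts Jul 12 07:30 → overlap.
Felix: starts Jul 12 07:30 before Amara ends Jul 12 13:00, and ends Jul 12 15:00 after Amara starts Jul 12 07:30 → overlap.
Ravi: starts Jul 12 13:00 at or after Amara ends Jul 12 13:00 → clear.
Amara overlaps Marcus, Felix, Mei.

Yes — it overlaps Felix, Marcus, Mei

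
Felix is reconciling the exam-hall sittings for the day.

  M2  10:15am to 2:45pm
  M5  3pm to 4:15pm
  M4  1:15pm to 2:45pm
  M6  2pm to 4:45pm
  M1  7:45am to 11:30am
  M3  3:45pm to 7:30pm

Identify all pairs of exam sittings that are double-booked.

Two intervals overlap when each starts before the other ends.
Sorted by start: M1, M2, M4, M6, M5, M3.
M2 starts before M1 ends → M1 and M2 overlap.
M4 starts after M1 ends; M1 is clear from here.
M4 starts before M2 ends → M2 and M4 overlap.
M6 starts before M2 ends → M2 and M6 overlap.
M5 starts after M2 ends; M2 is clear from here.
M6 starts before M4 ends → M4 and M6 overlap.
M5 starts after M4 ends; M4 is clear from here.
M5 starts before M6 ends → M6 and M5 overlap.
M3 starts before M6 ends → M6 and M3 overlap.
M3 starts before M5 ends → M5 and M3 overlap.

M1 & M2, M2 & M4, M2 & M6, M3 & M5, M3 & M6, M4 & M6, M5 & M6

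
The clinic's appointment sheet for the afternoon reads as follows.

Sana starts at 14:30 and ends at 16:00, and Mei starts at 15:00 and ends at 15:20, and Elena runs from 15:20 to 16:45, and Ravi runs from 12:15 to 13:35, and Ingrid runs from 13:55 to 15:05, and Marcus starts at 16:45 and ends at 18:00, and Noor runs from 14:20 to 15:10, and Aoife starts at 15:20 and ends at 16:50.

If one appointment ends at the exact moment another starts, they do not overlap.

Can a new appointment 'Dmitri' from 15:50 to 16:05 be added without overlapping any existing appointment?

No — it overlaps Aoife, Elena, Sana

Ravi: ends 13:35 at or before Dmitri starts 15:50 → clear.
Ingrid: ends 15:05 at or before Dmitri starts 15:50 → clear.
Noor: ends 15:10 at or before Dmitri starts 15:50 → clear.
Sana: starts 14:30 before Dmitri ends 16:05, and ends 16:00 after Dmitri starts 15:50 → overlap.
Mei: ends 15:20 at or before Dmitri starts 15:50 → clear.
Elena: starts 15:20 before Dmitri ends 16:05, and ends 16:45 after Dmitri starts 15:50 → overlap.
Aoife: starts 15:20 before Dmitri ends 16:05, and ends 16:50 after Dmitri starts 15:50 → overlap.
Marcus: starts 16:45 at or after Dmitri ends 16:05 → clear.
Dmitri overlaps Sana, Elena, Aoife.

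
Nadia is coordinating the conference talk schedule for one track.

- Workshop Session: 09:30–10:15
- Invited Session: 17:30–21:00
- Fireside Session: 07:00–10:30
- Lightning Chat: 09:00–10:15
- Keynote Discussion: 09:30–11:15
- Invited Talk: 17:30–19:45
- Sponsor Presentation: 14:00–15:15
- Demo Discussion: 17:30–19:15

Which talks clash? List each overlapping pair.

Sorted by start: Fireside Session, Lightning Chat, Workshop Session, Keynote Discussion, Sponsor Presentation, Demo Discussion, Invited Talk, Invited Session.
Lightning Chat starts before Fireside Session ends → Fireside Session and Lightning Chat overlap.
Workshop Session starts before Fireside Session ends → Fireside Session and Workshop Session overlap.
Keynote Discussion starts before Fireside Session ends → Fireside Session and Keynote Discussion overlap.
Sponsor Presentation starts after Fireside Session ends — done with Fireside Session.
Workshop Session starts before Lightning Chat ends → Lightning Chat and Workshop Session overlap.
Keynote Discussion starts before Lightning Chat ends → Lightning Chat and Keynote Discussion overlap.
Sponsor Presentation starts after Lightning Chat ends — done with Lightning Chat.
Keynote Discussion starts before Workshop Session ends → Workshop Session and Keynote Discussion overlap.
Sponsor Presentation starts after Workshop Session ends — done with Workshop Session.
Sponsor Presentation starts after Keynote Discussion ends — done with Keynote Discussion.
Demo Discussion starts after Sponsor Presentation ends — done with Sponsor Presentation.
Invited Talk starts before Demo Discussion ends → Demo Discussion and Invited Talk overlap.
Invited Session starts before Demo Discussion ends → Demo Discussion and Invited Session overlap.
Invited Session starts before Invited Talk ends → Invited Talk and Invited Session overlap.

Demo Discussion & Invited Session, Demo Discussion & Invited Talk, Fireside Session & Keynote Discussion, Fireside Session & Lightning Chat, Fireside Session & Workshop Session, Invited Session & Invited Talk, Keynote Discussion & Lightning Chat, Keynote Discussion & Workshop Session, Lightning Chat & Workshop Session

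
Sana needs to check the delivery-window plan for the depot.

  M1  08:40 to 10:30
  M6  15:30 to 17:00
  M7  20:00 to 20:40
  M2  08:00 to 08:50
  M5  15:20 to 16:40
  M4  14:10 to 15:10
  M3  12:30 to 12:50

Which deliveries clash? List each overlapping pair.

Sorted by start: M2, M1, M3, M4, M5, M6, M7.
M1 starts before M2 ends → M2 and M1 overlap.
M3 starts after M2 ends, so nothing later overlaps M2 either.
M3 starts after M1 ends, so nothing later overlaps M1 either.
M4 starts after M3 ends, so nothing later overlaps M3 either.
M5 starts after M4 ends, so nothing later overlaps M4 either.
M6 starts before M5 ends → M5 and M6 overlap.
M7 starts after M5 ends.
M7 starts after M6 ends.

M1 & M2, M5 & M6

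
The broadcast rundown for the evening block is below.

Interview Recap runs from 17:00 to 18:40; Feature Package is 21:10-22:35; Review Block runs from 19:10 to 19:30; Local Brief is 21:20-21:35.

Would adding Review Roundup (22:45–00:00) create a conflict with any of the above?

No — it doesn't clash with anything

Interview Recap: ends 18:40 at or before Review Roundup starts 22:45 → clear.
Review Block: ends 19:30 at or before Review Roundup starts 22:45 → clear.
Feature Package: ends 22:35 at or before Review Roundup starts 22:45 → clear.
Local Brief: ends 21:35 at or before Review Roundup starts 22:45 → clear.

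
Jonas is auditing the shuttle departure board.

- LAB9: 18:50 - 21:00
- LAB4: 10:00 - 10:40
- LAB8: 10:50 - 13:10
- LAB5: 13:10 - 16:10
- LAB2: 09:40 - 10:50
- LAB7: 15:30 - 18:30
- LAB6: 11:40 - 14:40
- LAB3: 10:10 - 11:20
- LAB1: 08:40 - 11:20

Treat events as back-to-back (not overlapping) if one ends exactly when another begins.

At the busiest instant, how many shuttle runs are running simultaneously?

4

Sort all start/end points and keep a running count:
08:40 start LAB1 → 1
09:40 start LAB2 → 2
10:00 start LAB4 → 3
10:10 start LAB3 → 4
10:40 end LAB4 → 3
10:50 end LAB2 → 2
10:50 start LAB8 → 3
11:20 end LAB1 → 2
11:20 end LAB3 → 1
11:40 start LAB6 → 2
13:10 end LAB8 → 1
13:10 start LAB5 → 2
14:40 end LAB6 → 1
15:30 start LAB7 → 2
16:10 end LAB5 → 1
18:30 end LAB7 → 0
18:50 start LAB9 → 1
21:00 end LAB9 → 0
Peak is 4, at 10:10 (LAB1, LAB2, LAB3, LAB4).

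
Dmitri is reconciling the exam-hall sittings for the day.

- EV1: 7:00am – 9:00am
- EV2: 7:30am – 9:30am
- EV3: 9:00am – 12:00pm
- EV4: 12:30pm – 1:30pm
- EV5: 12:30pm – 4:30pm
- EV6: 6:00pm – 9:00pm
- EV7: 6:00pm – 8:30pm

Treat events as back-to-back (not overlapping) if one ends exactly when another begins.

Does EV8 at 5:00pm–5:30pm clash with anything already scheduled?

No — it doesn't clash with anything

EV1: ends 9:00am at or before EV8 starts 5:00pm → clear.
EV2: ends 9:30am at or before EV8 starts 5:00pm → clear.
EV3: ends 12:00pm at or before EV8 starts 5:00pm → clear.
EV4: ends 1:30pm at or before EV8 starts 5:00pm → clear.
EV5: ends 4:30pm at or before EV8 starts 5:00pm → clear.
EV6: starts 6:00pm at or after EV8 ends 5:30pm → clear.
EV7: starts 6:00pm at or after EV8 ends 5:30pm → clear.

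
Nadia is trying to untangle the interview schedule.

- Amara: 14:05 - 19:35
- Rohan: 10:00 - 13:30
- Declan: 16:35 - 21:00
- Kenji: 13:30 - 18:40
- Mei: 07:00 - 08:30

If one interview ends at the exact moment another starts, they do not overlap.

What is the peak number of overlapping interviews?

3

Walk through starts and ends in time order (an end at T is processed before a start at T):
07:00 start Mei → 1
08:30 end Mei → 0
10:00 start Rohan → 1
13:30 end Rohan → 0
13:30 start Kenji → 1
14:05 start Amara → 2
16:35 start Declan → 3
18:40 end Kenji → 2
19:35 end Amara → 1
21:00 end Declan → 0
Peak is 3, at 16:35 (Amara, Declan, Kenji).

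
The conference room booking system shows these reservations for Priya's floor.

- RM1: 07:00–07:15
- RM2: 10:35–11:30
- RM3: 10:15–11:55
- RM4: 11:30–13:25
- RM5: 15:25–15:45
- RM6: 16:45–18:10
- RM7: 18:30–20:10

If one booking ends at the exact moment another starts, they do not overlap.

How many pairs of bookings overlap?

2

Two intervals overlap when each starts before the other ends.
Sorted by start: RM1, RM3, RM2, RM4, RM5, RM6, RM7.
RM3 starts after RM1 ends; RM1 is clear from here.
RM2 starts before RM3 ends → RM3 and RM2 overlap.
RM4 starts before RM3 ends → RM3 and RM4 overlap.
RM5 starts after RM3 ends; RM3 is clear from here.
RM4 starts exactly when RM2 ends (back-to-back, no overlap); RM2 is clear from here.
RM5 starts after RM4 ends; RM4 is clear from here.
RM6 starts after RM5 ends; RM5 is clear from here.
RM7 starts after RM6 ends.
Overlapping pairs: RM2 & RM3, RM3 & RM4 — 2 in total.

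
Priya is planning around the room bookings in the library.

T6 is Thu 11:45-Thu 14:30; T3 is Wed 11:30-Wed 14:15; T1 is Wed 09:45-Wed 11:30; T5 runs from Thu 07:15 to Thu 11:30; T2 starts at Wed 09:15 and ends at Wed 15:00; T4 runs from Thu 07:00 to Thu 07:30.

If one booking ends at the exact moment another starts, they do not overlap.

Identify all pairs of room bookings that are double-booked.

Two intervals overlap when each starts before the other ends.
Sorted by start: T2, T1, T3, T4, T5, T6.
T1 starts before T2 ends → T2 and T1 overlap.
T3 starts before T2 ends → T2 and T3 overlap.
T4 starts after T2 ends, so T2 has no further overlaps.
T3 starts exactly when T1 ends (back-to-back, no overlap), so T1 has no further overlaps.
T4 starts after T3 ends, so T3 has no further overlaps.
T5 starts before T4 ends → T4 and T5 overlap.
T6 starts after T4 ends.
T6 starts after T5 ends.

T1 & T2, T2 & T3, T4 & T5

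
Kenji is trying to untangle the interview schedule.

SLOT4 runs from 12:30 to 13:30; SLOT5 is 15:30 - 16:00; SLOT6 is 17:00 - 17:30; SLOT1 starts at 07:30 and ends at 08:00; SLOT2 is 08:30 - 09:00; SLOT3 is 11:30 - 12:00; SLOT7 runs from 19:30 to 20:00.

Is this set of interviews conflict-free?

Yes

Sorted by start: SLOT1, SLOT2, SLOT3, SLOT4, SLOT5, SLOT6, SLOT7.
SLOT2 starts after SLOT1 ends, so nothing later overlaps SLOT1 either.
SLOT3 starts after SLOT2 ends, so nothing later overlaps SLOT2 either.
SLOT4 starts after SLOT3 ends, so nothing later overlaps SLOT3 either.
SLOT5 starts after SLOT4 ends, so nothing later overlaps SLOT4 either.
SLOT6 starts after SLOT5 ends, so nothing later overlaps SLOT5 either.
SLOT7 starts after SLOT6 ends.
Every pair is clear; the schedule has no overlaps.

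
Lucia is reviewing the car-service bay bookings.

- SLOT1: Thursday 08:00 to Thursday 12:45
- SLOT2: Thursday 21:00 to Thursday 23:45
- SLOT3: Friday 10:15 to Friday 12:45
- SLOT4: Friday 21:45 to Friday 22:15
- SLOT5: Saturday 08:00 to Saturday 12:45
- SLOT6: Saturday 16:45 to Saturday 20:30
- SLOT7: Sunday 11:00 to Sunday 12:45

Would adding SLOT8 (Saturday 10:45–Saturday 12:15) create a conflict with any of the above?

SLOT1: ends Thursday 12:45 at or before SLOT8 starts Saturday 10:45 → clear.
SLOT2: ends Thursday 23:45 at or before SLOT8 starts Saturday 10:45 → clear.
SLOT3: ends Friday 12:45 at or before SLOT8 starts Saturday 10:45 → clear.
SLOT4: ends Friday 22:15 at or before SLOT8 starts Saturday 10:45 → clear.
SLOT5: starts Saturday 08:00 before SLOT8 ends Saturday 12:15, and ends Saturday 12:45 after SLOT8 starts Saturday 10:45 → overlap.
SLOT6: starts Saturday 16:45 at or after SLOT8 ends Saturday 12:15 → clear.
SLOT7: starts Sunday 11:00 at or after SLOT8 ends Saturday 12:15 → clear.
SLOT8 overlaps SLOT5.

Yes — it overlaps SLOT5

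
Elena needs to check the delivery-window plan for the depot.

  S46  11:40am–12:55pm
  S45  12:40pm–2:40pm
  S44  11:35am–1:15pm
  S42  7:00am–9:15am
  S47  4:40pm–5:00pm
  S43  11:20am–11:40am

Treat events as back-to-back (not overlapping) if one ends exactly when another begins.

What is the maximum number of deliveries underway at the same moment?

Sweep the timeline, counting +1 at each start and −1 at each end (ends before starts at a tie):
7:00am start S42 → 1
9:15am end S42 → 0
11:20am start S43 → 1
11:35am start S44 → 2
11:40am end S43 → 1
11:40am start S46 → 2
12:40pm start S45 → 3
12:55pm end S46 → 2
1:15pm end S44 → 1
2:40pm end S45 → 0
4:40pm start S47 → 1
5:00pm end S47 → 0
Peak is 3, at 12:40pm (S44, S45, S46).

3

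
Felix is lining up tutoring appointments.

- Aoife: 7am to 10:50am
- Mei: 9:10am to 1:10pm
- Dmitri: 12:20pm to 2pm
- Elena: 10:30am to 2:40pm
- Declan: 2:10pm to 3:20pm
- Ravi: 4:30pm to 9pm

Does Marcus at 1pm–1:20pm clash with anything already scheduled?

Aoife: ends 10:50am at or before Marcus starts 1pm → clear.
Mei: starts 9:10am before Marcus ends 1:20pm, and ends 1:10pm after Marcus starts 1pm → overlap.
Elena: starts 10:30am before Marcus ends 1:20pm, and ends 2:40pm after Marcus starts 1pm → overlap.
Dmitri: starts 12:20pm before Marcus ends 1:20pm, and ends 2pm after Marcus starts 1pm → overlap.
Declan: starts 2:10pm at or after Marcus ends 1:20pm → clear.
Ravi: starts 4:30pm at or after Marcus ends 1:20pm → clear.
Marcus overlaps Mei, Dmitri, Elena.

Yes — it overlaps Dmitri, Elena, Mei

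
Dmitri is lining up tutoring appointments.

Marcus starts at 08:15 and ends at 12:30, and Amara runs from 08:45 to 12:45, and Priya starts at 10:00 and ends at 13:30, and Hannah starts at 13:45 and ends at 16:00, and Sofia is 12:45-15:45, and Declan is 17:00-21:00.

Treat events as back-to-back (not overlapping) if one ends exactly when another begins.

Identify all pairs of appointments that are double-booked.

Sorted by start: Marcus, Amara, Priya, Sofia, Hannah, Declan.
Amara starts before Marcus ends → Marcus and Amara overlap.
Priya starts before Marcus ends → Marcus and Priya overlap.
Sofia starts after Marcus ends — done with Marcus.
Priya starts before Amara ends → Amara and Priya overlap.
Sofia starts exactly when Amara ends (back-to-back, no overlap) — done with Amara.
Sofia starts before Priya ends → Priya and Sofia overlap.
Hannah starts after Priya ends — done with Priya.
Hannah starts before Sofia ends → Sofia and Hannah overlap.
Declan starts after Sofia ends.
Declan starts after Hannah ends.

Amara & Marcus, Amara & Priya, Hannah & Sofia, Marcus & Priya, Priya & Sofia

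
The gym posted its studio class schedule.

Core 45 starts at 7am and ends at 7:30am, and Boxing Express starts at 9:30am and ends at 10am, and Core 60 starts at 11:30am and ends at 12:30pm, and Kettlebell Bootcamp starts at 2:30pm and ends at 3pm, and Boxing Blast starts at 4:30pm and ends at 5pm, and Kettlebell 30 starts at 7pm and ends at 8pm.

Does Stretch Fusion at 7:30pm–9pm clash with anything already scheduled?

Core 45: ends 7:30am at or before Stretch Fusion starts 7:30pm → clear.
Boxing Express: ends 10am at or before Stretch Fusion starts 7:30pm → clear.
Core 60: ends 12:30pm at or before Stretch Fusion starts 7:30pm → clear.
Kettlebell Bootcamp: ends 3pm at or before Stretch Fusion starts 7:30pm → clear.
Boxing Blast: ends 5pm at or before Stretch Fusion starts 7:30pm → clear.
Kettlebell 30: starts 7pm before Stretch Fusion ends 9pm, and ends 8pm after Stretch Fusion starts 7:30pm → overlap.
Stretch Fusion overlaps Kettlebell 30.

Yes — it overlaps Kettlebell 30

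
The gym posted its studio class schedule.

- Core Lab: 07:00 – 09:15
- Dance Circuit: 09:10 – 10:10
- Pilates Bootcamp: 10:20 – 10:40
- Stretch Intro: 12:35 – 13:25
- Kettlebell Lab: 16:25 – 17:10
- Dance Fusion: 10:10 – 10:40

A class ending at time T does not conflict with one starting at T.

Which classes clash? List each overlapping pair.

Core Lab & Dance Circuit, Dance Fusion & Pilates Bootcamp

Sorted by start: Core Lab, Dance Circuit, Dance Fusion, Pilates Bootcamp, Stretch Intro, Kettlebell Lab.
Dance Circuit starts before Core Lab ends → Core Lab and Dance Circuit overlap.
Dance Fusion starts after Core Lab ends, so nothing later overlaps Core Lab either.
Dance Fusion starts exactly when Dance Circuit ends (back-to-back, no overlap), so nothing later overlaps Dance Circuit either.
Pilates Bootcamp starts before Dance Fusion ends → Dance Fusion and Pilates Bootcamp overlap.
Stretch Intro starts after Dance Fusion ends, so nothing later overlaps Dance Fusion either.
Stretch Intro starts after Pilates Bootcamp ends, so nothing later overlaps Pilates Bootcamp either.
Kettlebell Lab starts after Stretch Intro ends.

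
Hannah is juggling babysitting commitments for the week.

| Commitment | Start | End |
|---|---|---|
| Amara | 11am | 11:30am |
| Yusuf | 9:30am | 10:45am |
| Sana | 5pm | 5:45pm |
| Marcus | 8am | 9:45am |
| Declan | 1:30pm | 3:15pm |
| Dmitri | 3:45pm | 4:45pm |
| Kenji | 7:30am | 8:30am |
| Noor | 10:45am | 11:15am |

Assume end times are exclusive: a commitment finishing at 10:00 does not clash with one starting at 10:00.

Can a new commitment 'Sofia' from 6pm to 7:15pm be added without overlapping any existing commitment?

Yes — the slot is free

Kenji: ends 8:30am at or before Sofia starts 6pm → clear.
Marcus: ends 9:45am at or before Sofia starts 6pm → clear.
Yusuf: ends 10:45am at or before Sofia starts 6pm → clear.
Noor: ends 11:15am at or before Sofia starts 6pm → clear.
Amara: ends 11:30am at or before Sofia starts 6pm → clear.
Declan: ends 3:15pm at or before Sofia starts 6pm → clear.
Dmitri: ends 4:45pm at or before Sofia starts 6pm → clear.
Sana: ends 5:45pm at or before Sofia starts 6pm → clear.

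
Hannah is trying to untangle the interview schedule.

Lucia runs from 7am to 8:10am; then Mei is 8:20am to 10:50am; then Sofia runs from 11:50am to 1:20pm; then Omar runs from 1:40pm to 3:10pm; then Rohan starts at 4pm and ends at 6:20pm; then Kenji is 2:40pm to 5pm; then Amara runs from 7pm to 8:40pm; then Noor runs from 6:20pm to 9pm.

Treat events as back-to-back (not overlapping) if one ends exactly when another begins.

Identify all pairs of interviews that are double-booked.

Sorted by start: Lucia, Mei, Sofia, Omar, Kenji, Rohan, Noor, Amara.
Mei starts after Lucia ends — done with Lucia.
Sofia starts after Mei ends — done with Mei.
Omar starts after Sofia ends — done with Sofia.
Kenji starts before Omar ends → Omar and Kenji overlap.
Rohan starts after Omar ends — done with Omar.
Rohan starts before Kenji ends → Kenji and Rohan overlap.
Noor starts after Kenji ends — done with Kenji.
Noor starts exactly when Rohan ends (back-to-back, no overlap) — done with Rohan.
Amara starts before Noor ends → Noor and Amara overlap.

Amara & Noor, Kenji & Omar, Kenji & Rohan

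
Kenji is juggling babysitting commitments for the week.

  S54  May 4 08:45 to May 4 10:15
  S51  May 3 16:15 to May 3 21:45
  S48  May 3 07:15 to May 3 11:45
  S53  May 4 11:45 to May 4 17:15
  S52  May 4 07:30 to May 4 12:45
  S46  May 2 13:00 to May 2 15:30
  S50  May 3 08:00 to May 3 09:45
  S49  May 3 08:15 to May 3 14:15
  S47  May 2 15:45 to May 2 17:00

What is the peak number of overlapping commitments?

Sort all start/end points and keep a running count:
May 2 13:00 start S46 → 1
May 2 15:30 end S46 → 0
May 2 15:45 start S47 → 1
May 2 17:00 end S47 → 0
May 3 07:15 start S48 → 1
May 3 08:00 start S50 → 2
May 3 08:15 start S49 → 3
May 3 09:45 end S50 → 2
May 3 11:45 end S48 → 1
May 3 14:15 end S49 → 0
May 3 16:15 start S51 → 1
May 3 21:45 end S51 → 0
May 4 07:30 start S52 → 1
May 4 08:45 start S54 → 2
May 4 10:15 end S54 → 1
May 4 11:45 start S53 → 2
May 4 12:45 end S52 → 1
May 4 17:15 end S53 → 0
Peak is 3, at May 3 08:15 (S48, S49, S50).

3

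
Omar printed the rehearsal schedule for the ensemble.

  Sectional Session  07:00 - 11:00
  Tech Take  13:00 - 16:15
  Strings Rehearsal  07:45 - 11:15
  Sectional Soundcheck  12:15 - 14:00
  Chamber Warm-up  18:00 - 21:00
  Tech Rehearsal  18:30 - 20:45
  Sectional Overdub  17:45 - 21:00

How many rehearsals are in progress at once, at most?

Sweep the timeline, counting +1 at each start and −1 at each end (ends before starts at a tie):
07:00 start Sectional Session → 1
07:45 start Strings Rehearsal → 2
11:00 end Sectional Session → 1
11:15 end Strings Rehearsal → 0
12:15 start Sectional Soundcheck → 1
13:00 start Tech Take → 2
14:00 end Sectional Soundcheck → 1
16:15 end Tech Take → 0
17:45 start Sectional Overdub → 1
18:00 start Chamber Warm-up → 2
18:30 start Tech Rehearsal → 3
20:45 end Tech Rehearsal → 2
21:00 end Chamber Warm-up → 1
21:00 end Sectional Overdub → 0
Peak is 3, at 18:30 (Chamber Warm-up, Sectional Overdub, Tech Rehearsal).

3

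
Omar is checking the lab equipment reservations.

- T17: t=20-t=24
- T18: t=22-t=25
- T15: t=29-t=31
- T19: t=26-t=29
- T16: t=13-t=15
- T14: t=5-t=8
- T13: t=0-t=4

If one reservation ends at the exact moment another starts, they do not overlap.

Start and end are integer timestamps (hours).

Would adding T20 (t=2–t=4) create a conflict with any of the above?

T13: starts t=0 before T20 ends t=4, and ends t=4 after T20 starts t=2 → overlap.
T14: starts t=5 at or after T20 ends t=4 → clear.
T16: starts t=13 at or after T20 ends t=4 → clear.
T17: starts t=20 at or after T20 ends t=4 → clear.
T18: starts t=22 at or after T20 ends t=4 → clear.
T19: starts t=26 at or after T20 ends t=4 → clear.
T15: starts t=29 at or after T20 ends t=4 → clear.
T20 overlaps T13.

Yes — it overlaps T13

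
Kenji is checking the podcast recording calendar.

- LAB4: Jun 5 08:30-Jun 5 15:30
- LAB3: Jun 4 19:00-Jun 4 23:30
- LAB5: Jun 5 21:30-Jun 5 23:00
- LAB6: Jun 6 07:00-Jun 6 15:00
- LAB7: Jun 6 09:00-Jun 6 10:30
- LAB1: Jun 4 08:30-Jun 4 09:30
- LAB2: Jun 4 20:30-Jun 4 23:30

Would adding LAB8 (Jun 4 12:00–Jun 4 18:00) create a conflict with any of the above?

LAB1: ends Jun 4 09:30 at or before LAB8 starts Jun 4 12:00 → clear.
LAB3: starts Jun 4 19:00 at or after LAB8 ends Jun 4 18:00 → clear.
LAB2: starts Jun 4 20:30 at or after LAB8 ends Jun 4 18:00 → clear.
LAB4: starts Jun 5 08:30 at or after LAB8 ends Jun 4 18:00 → clear.
LAB5: starts Jun 5 21:30 at or after LAB8 ends Jun 4 18:00 → clear.
LAB6: starts Jun 6 07:00 at or after LAB8 ends Jun 4 18:00 → clear.
LAB7: starts Jun 6 09:00 at or after LAB8 ends Jun 4 18:00 → clear.

No — it doesn't clash with anything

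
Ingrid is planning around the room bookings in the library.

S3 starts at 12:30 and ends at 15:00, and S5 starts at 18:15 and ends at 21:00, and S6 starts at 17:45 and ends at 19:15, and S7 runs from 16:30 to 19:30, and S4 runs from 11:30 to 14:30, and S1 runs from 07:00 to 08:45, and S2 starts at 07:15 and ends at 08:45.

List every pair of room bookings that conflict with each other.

Sorted by start: S1, S2, S4, S3, S7, S6, S5.
S2 starts before S1 ends → S1 and S2 overlap.
S4 starts after S1 ends, so nothing later overlaps S1 either.
S4 starts after S2 ends, so nothing later overlaps S2 either.
S3 starts before S4 ends → S4 and S3 overlap.
S7 starts after S4 ends, so nothing later overlaps S4 either.
S7 starts after S3 ends, so nothing later overlaps S3 either.
S6 starts before S7 ends → S7 and S6 overlap.
S5 starts before S7 ends → S7 and S5 overlap.
S5 starts before S6 ends → S6 and S5 overlap.

S1 & S2, S3 & S4, S5 & S6, S5 & S7, S6 & S7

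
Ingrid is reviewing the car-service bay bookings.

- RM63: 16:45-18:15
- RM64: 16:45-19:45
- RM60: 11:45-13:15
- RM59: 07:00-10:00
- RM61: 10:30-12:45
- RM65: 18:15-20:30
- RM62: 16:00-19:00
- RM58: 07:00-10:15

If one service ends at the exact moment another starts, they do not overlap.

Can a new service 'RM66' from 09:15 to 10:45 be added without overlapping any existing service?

No — it overlaps RM58, RM59, RM61

RM58: starts 07:00 before RM66 ends 10:45, and ends 10:15 after RM66 starts 09:15 → overlap.
RM59: starts 07:00 before RM66 ends 10:45, and ends 10:00 after RM66 starts 09:15 → overlap.
RM61: starts 10:30 before RM66 ends 10:45, and ends 12:45 after RM66 starts 09:15 → overlap.
RM60: starts 11:45 at or after RM66 ends 10:45 → clear.
RM62: starts 16:00 at or after RM66 ends 10:45 → clear.
RM63: starts 16:45 at or after RM66 ends 10:45 → clear.
RM64: starts 16:45 at or after RM66 ends 10:45 → clear.
RM65: starts 18:15 at or after RM66 ends 10:45 → clear.
RM66 overlaps RM58, RM59, RM61.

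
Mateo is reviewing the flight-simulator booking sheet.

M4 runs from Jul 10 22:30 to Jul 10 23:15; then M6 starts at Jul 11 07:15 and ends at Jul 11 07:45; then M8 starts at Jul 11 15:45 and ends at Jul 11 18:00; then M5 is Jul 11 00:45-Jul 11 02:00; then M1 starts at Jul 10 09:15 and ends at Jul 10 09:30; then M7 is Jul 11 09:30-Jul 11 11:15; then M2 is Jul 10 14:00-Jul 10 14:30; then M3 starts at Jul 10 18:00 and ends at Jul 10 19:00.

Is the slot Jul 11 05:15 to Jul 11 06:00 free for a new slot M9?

M1: ends Jul 10 09:30 at or before M9 starts Jul 11 05:15 → clear.
M2: ends Jul 10 14:30 at or before M9 starts Jul 11 05:15 → clear.
M3: ends Jul 10 19:00 at or before M9 starts Jul 11 05:15 → clear.
M4: ends Jul 10 23:15 at or before M9 starts Jul 11 05:15 → clear.
M5: ends Jul 11 02:00 at or before M9 starts Jul 11 05:15 → clear.
M6: starts Jul 11 07:15 at or after M9 ends Jul 11 06:00 → clear.
M7: starts Jul 11 09:30 at or after M9 ends Jul 11 06:00 → clear.
M8: starts Jul 11 15:45 at or after M9 ends Jul 11 06:00 → clear.

Yes — the slot is free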